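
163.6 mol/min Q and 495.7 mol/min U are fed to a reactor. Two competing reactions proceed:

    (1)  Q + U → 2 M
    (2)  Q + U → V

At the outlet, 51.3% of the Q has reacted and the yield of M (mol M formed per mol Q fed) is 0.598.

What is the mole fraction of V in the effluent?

0.0561

Yield of M: 2ξ₁ / 163.6 = 0.598 → ξ₁ = 48.92 mol/min.
Conversion of Q: 1ξ₁ + 1ξ₂ = 0.513 × 163.6 = 83.93 → ξ₂ = 35.01 mol/min.
Outlet amounts (n = n₀ + Σ ν·ξ):
  Q: 163.6 − 1(48.92) − 1(35.01) = 79.67
  U: 495.7 − 1(48.92) − 1(35.01) = 411.8
  M: 0 + 2(48.92) = 97.83
  V: 0 + 1(35.01) = 35.01
Total out = 624.3 mol/min; y_V = 35.01 / 624.3 = 0.05608.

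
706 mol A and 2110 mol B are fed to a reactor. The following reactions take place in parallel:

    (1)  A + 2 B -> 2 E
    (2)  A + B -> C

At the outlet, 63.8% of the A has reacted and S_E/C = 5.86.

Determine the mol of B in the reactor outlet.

Conversion of A: A consumed = 0.638 × 706 = 450.4 mol = 1ξ₁ + 1ξ₂.
Selectivity: 2ξ₁ / (1ξ₂) = 5.86 → ξ₁ = 2.93 ξ₂.
Substitute: (1·2.93 + 1) ξ₂ = 450.4 → ξ₂ = 114.6 mol, ξ₁ = 335.8 mol.
Outlet amounts (n = n₀ + Σ ν·ξ):
  A: 706 − 1(335.8) − 1(114.6) = 255.6
  B: 2110 − 2(335.8) − 1(114.6) = 1324
  E: 0 + 2(335.8) = 671.6
  C: 0 + 1(114.6) = 114.6

1320 mol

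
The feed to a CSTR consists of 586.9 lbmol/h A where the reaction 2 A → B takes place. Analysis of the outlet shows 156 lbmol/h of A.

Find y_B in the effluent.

For A: n = n₀ − 2ξ → 156 = 586.9 − 2ξ, giving ξ = 215.4 lbmol/h.
Outlet amounts (n = n₀ + ν ξ):
  A: 586.9 − 2(215.4) = 156
  B: 0 + 1(215.4) = 215.4
Total out = 371.4 lbmol/h; y_B = 215.4 / 371.4 = 0.58.

0.58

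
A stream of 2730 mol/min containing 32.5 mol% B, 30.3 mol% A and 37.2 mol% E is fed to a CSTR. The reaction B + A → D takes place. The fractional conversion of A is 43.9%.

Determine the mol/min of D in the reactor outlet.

A reacted = 0.439 × 827.2 = 363.1 mol/min; ν_A = −1, so ξ = 363.1/1 = 363.1 mol/min.
Outlet amounts (n = n₀ + ν ξ):
  B: 887.2 − 1(363.1) = 524.1
  A: 827.2 − 1(363.1) = 464.1
  D: 0 + 1(363.1) = 363.1
  E: 1016 (inert)

363 mol/min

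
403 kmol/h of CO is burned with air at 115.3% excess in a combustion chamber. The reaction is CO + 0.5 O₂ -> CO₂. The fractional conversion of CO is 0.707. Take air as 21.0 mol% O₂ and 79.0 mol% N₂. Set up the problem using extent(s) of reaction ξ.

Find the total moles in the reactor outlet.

Stoichiometric O₂ = 0.5 × 403 = 201.5 kmol/h; O₂ fed = 201.5 × 2.153 = 433.8 kmol/h.
N₂ fed = 433.8 × 79/21 = 1632 kmol/h.
Fuel reacted = 0.707 × 403 → ξ = 284.9 kmol/h.
Outlet (n = n₀ + ν ξ):
  CO: 403 − 1(284.9) = 118.1
  O₂: 433.8 − 0.5(284.9) = 291.4
  N₂: 1632 (inert)
  CO₂: 0 + 1(284.9) = 284.9
Total out = 118.1 + 291.4 + 1632 + 284.9 = 2326 kmol/h.

2330 kmol/h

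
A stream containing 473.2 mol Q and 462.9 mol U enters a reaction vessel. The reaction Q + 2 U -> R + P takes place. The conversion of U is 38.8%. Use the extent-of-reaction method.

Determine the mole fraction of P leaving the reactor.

0.106

U reacted = 0.388 × 462.9 = 179.6 mol; ν_U = −2, so ξ = 179.6/2 = 89.8 mol.
Outlet amounts (n = n₀ + ν ξ):
  Q: 473.2 − 1(89.8) = 383.4
  U: 462.9 − 2(89.8) = 283.3
  R: 0 + 1(89.8) = 89.8
  P: 0 + 1(89.8) = 89.8
Total out = 846.3 mol; y_P = 89.8 / 846.3 = 0.1061.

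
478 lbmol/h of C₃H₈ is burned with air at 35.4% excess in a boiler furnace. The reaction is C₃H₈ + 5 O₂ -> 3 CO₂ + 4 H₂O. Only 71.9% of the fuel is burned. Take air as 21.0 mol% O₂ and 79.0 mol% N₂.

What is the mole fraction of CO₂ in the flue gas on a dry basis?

0.0694

Stoichiometric O₂ = 5 × 478 = 2390 lbmol/h; O₂ fed = 2390 × 1.354 = 3236 lbmol/h.
N₂ fed = 3236 × 79/21 = 12170 lbmol/h.
Fuel reacted = 0.719 × 478 → ξ = 343.7 lbmol/h.
Outlet (n = n₀ + ν ξ):
  C₃H₈: 478 − 1(343.7) = 134.3
  O₂: 3236 − 5(343.7) = 1518
  N₂: 12170 (inert)
  CO₂: 0 + 3(343.7) = 1031
  H₂O: 0 + 4(343.7) = 1375
Dry total = 14860 lbmol/h; y_CO₂ (dry) = 1031 / 14860 = 0.0694.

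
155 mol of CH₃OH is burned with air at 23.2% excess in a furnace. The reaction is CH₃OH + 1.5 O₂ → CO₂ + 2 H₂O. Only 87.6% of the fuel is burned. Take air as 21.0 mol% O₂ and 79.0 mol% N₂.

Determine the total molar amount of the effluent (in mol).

Stoichiometric O₂ = 1.5 × 155 = 232.5 mol; O₂ fed = 232.5 × 1.232 = 286.4 mol.
N₂ fed = 286.4 × 79/21 = 1078 mol.
Fuel reacted = 0.876 × 155 → ξ = 135.8 mol.
Outlet (n = n₀ + ν ξ):
  CH₃OH: 155 − 1(135.8) = 19.22
  O₂: 286.4 − 1.5(135.8) = 82.77
  N₂: 1078 (inert)
  CO₂: 0 + 1(135.8) = 135.8
  H₂O: 0 + 2(135.8) = 271.6
Total out = 19.22 + 82.77 + 1078 + 135.8 + 271.6 = 1587 mol.

1590 mol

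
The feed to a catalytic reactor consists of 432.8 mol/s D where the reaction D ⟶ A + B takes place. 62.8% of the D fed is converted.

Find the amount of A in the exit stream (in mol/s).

D reacted = 0.628 × 432.8 = 271.8 mol/s; ν_D = −1, so ξ = 271.8/1 = 271.8 mol/s.
Outlet amounts (n = n₀ + ν ξ):
  D: 432.8 − 1(271.8) = 161
  A: 0 + 1(271.8) = 271.8
  B: 0 + 1(271.8) = 271.8

272 mol/s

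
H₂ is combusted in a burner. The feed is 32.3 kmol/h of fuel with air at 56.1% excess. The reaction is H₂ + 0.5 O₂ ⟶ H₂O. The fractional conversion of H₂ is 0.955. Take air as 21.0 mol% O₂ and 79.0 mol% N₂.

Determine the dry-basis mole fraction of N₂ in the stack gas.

Stoichiometric O₂ = 0.5 × 32.3 = 16.15 kmol/h; O₂ fed = 16.15 × 1.561 = 25.21 kmol/h.
N₂ fed = 25.21 × 79/21 = 94.84 kmol/h.
Fuel reacted = 0.955 × 32.3 → ξ = 30.85 kmol/h.
Outlet (n = n₀ + ν ξ):
  H₂: 32.3 − 1(30.85) = 1.454
  O₂: 25.21 − 0.5(30.85) = 9.787
  N₂: 94.84 (inert)
  H₂O: 0 + 1(30.85) = 30.85
Dry total = 106.1 kmol/h; y_N₂ (dry) = 94.84 / 106.1 = 0.894.

0.894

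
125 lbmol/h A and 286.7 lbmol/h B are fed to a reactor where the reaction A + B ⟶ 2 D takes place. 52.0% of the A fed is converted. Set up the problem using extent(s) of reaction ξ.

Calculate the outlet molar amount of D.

130 lbmol/h

A reacted = 0.52 × 125 = 65 lbmol/h; ν_A = −1, so ξ = 65/1 = 65 lbmol/h.
Outlet amounts (n = n₀ + ν ξ):
  A: 125 − 1(65) = 60
  B: 286.7 − 1(65) = 221.7
  D: 0 + 2(65) = 130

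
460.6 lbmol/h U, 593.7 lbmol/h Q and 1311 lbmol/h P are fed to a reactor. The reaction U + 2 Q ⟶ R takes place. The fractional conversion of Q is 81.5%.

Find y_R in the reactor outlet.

Q reacted = 0.815 × 593.7 = 483.9 lbmol/h; ν_Q = −2, so ξ = 483.9/2 = 241.9 lbmol/h.
Outlet amounts (n = n₀ + ν ξ):
  U: 460.6 − 1(241.9) = 218.7
  Q: 593.7 − 2(241.9) = 109.8
  R: 0 + 1(241.9) = 241.9
  P: 1311 (inert)
Total out = 1881 lbmol/h; y_R = 241.9 / 1881 = 0.1286.

0.129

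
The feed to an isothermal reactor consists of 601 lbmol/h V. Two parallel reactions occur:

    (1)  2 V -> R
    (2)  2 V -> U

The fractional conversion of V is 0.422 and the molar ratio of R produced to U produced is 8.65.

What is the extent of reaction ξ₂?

ξ₂ = 13.1 lbmol/h

Conversion of V: V consumed = 0.422 × 601 = 253.6 lbmol/h = 2ξ₁ + 2ξ₂.
Selectivity: 1ξ₁ / (1ξ₂) = 8.65 → ξ₁ = 8.65 ξ₂.
Substitute: (2·8.65 + 2) ξ₂ = 253.6 → ξ₂ = 13.14 lbmol/h, ξ₁ = 113.7 lbmol/h.
Outlet amounts (n = n₀ + Σ ν·ξ):
  V: 601 − 2(113.7) − 2(13.14) = 347.4
  R: 0 + 1(113.7) = 113.7
  U: 0 + 1(13.14) = 13.14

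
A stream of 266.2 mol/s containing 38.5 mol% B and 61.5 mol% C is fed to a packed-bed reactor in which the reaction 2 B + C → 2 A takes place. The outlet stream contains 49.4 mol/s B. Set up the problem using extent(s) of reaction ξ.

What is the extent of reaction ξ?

ξ = 26.5 mol/s

For B: n = n₀ − 2ξ → 49.4 = 102.5 − 2ξ, giving ξ = 26.54 mol/s.
Outlet amounts (n = n₀ + ν ξ):
  B: 102.5 − 2(26.54) = 49.4
  C: 163.7 − 1(26.54) = 137.2
  A: 0 + 2(26.54) = 53.09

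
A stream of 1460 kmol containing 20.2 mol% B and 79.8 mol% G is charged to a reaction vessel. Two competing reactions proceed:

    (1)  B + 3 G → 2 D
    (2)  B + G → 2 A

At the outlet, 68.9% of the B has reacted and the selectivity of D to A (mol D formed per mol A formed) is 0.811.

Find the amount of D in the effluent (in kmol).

182 kmol

Conversion of B: B consumed = 0.689 × 294.9 = 203.2 kmol = 1ξ₁ + 1ξ₂.
Selectivity: 2ξ₁ / (2ξ₂) = 0.811 → ξ₁ = 0.811 ξ₂.
Substitute: (1·0.811 + 1) ξ₂ = 203.2 → ξ₂ = 112.2 kmol, ξ₁ = 91 kmol.
Outlet amounts (n = n₀ + Σ ν·ξ):
  B: 294.9 − 1(91) − 1(112.2) = 91.72
  G: 1165 − 3(91) − 1(112.2) = 779.9
  D: 0 + 2(91) = 182
  A: 0 + 2(112.2) = 224.4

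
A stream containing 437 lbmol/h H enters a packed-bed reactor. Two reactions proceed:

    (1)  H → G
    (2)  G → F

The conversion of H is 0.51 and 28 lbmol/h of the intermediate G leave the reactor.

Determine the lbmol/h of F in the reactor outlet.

Conversion of H: H consumed = 1ξ₁ = 0.51 × 437 → ξ₁ = 222.9 lbmol/h.
G balance: n_G = 0 + 1ξ₁ − 1ξ₂ = 28 → ξ₂ = (1·222.9 − 28)/1 = 194.9 lbmol/h.
Outlet amounts (n = n₀ + Σ ν·ξ):
  H: 437 − 1(222.9) = 214.1
  G: 0 + 1(222.9) − 1(194.9) = 28
  F: 0 + 1(194.9) = 194.9

195 lbmol/h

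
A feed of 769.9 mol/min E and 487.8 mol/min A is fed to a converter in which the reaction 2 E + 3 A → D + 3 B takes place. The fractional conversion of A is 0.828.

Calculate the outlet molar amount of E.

501 mol/min

A reacted = 0.828 × 487.8 = 403.9 mol/min; ν_A = −3, so ξ = 403.9/3 = 134.6 mol/min.
Outlet amounts (n = n₀ + ν ξ):
  E: 769.9 − 2(134.6) = 500.6
  A: 487.8 − 3(134.6) = 83.9
  D: 0 + 1(134.6) = 134.6
  B: 0 + 3(134.6) = 403.9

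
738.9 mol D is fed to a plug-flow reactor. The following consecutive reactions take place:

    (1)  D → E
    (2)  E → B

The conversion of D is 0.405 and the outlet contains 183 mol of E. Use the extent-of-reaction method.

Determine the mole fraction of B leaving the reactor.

Conversion of D: D consumed = 1ξ₁ = 0.405 × 738.9 → ξ₁ = 299.3 mol.
E balance: n_E = 0 + 1ξ₁ − 1ξ₂ = 183 → ξ₂ = (1·299.3 − 183)/1 = 116.3 mol.
Outlet amounts (n = n₀ + Σ ν·ξ):
  D: 738.9 − 1(299.3) = 439.6
  E: 0 + 1(299.3) − 1(116.3) = 183
  B: 0 + 1(116.3) = 116.3
Total out = 738.9 mol; y_B = 116.3 / 738.9 = 0.1573.

0.157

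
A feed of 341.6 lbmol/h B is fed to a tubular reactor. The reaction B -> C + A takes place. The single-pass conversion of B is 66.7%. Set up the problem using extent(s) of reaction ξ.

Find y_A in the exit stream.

B reacted = 0.667 × 341.6 = 227.8 lbmol/h; ν_B = −1, so ξ = 227.8/1 = 227.8 lbmol/h.
Outlet amounts (n = n₀ + ν ξ):
  B: 341.6 − 1(227.8) = 113.8
  C: 0 + 1(227.8) = 227.8
  A: 0 + 1(227.8) = 227.8
Total out = 569.4 lbmol/h; y_A = 227.8 / 569.4 = 0.4001.

0.4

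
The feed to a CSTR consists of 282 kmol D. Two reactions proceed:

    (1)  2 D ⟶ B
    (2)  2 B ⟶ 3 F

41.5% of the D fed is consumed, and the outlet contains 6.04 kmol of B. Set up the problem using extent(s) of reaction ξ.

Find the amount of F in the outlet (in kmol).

78.7 kmol

Conversion of D: D consumed = 2ξ₁ = 0.415 × 282 → ξ₁ = 58.52 kmol.
B balance: n_B = 0 + 1ξ₁ − 2ξ₂ = 6.04 → ξ₂ = (1·58.52 − 6.04)/2 = 26.24 kmol.
Outlet amounts (n = n₀ + Σ ν·ξ):
  D: 282 − 2(58.52) = 165
  B: 0 + 1(58.52) − 2(26.24) = 6.04
  F: 0 + 3(26.24) = 78.71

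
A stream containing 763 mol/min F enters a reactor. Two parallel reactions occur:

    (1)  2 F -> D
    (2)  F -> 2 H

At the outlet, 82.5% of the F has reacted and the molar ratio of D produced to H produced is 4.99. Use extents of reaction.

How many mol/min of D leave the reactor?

Conversion of F: F consumed = 0.825 × 763 = 629.5 mol/min = 2ξ₁ + 1ξ₂.
Selectivity: 1ξ₁ / (2ξ₂) = 4.99 → ξ₁ = 9.98 ξ₂.
Substitute: (2·9.98 + 1) ξ₂ = 629.5 → ξ₂ = 30.03 mol/min, ξ₁ = 299.7 mol/min.
Outlet amounts (n = n₀ + Σ ν·ξ):
  F: 763 − 2(299.7) − 1(30.03) = 133.5
  D: 0 + 1(299.7) = 299.7
  H: 0 + 2(30.03) = 60.06

300 mol/min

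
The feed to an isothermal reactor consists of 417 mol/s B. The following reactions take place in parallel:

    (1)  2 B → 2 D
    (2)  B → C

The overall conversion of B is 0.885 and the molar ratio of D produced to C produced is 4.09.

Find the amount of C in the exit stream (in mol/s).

Conversion of B: B consumed = 0.885 × 417 = 369 mol/s = 2ξ₁ + 1ξ₂.
Selectivity: 2ξ₁ / (1ξ₂) = 4.09 → ξ₁ = 2.045 ξ₂.
Substitute: (2·2.045 + 1) ξ₂ = 369 → ξ₂ = 72.5 mol/s, ξ₁ = 148.3 mol/s.
Outlet amounts (n = n₀ + Σ ν·ξ):
  B: 417 − 2(148.3) − 1(72.5) = 47.96
  D: 0 + 2(148.3) = 296.5
  C: 0 + 1(72.5) = 72.5

72.5 mol/s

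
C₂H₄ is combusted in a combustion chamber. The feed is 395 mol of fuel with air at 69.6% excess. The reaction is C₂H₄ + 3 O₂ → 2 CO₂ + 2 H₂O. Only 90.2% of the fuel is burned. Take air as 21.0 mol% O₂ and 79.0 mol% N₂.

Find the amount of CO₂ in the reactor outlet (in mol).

Stoichiometric O₂ = 3 × 395 = 1185 mol; O₂ fed = 1185 × 1.696 = 2010 mol.
N₂ fed = 2010 × 79/21 = 7561 mol.
Fuel reacted = 0.902 × 395 → ξ = 356.3 mol.
Outlet (n = n₀ + ν ξ):
  C₂H₄: 395 − 1(356.3) = 38.71
  O₂: 2010 − 3(356.3) = 940.9
  N₂: 7561 (inert)
  CO₂: 0 + 2(356.3) = 712.6
  H₂O: 0 + 2(356.3) = 712.6

713 mol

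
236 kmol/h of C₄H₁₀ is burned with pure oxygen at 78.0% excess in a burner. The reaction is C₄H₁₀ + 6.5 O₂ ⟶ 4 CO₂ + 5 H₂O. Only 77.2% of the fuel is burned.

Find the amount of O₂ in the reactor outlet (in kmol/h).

Stoichiometric O₂ = 6.5 × 236 = 1534 kmol/h; O₂ fed = 1534 × 1.780 = 2731 kmol/h.
Fuel reacted = 0.772 × 236 → ξ = 182.2 kmol/h.
Outlet (n = n₀ + ν ξ):
  C₄H₁₀: 236 − 1(182.2) = 53.81
  O₂: 2731 − 6.5(182.2) = 1546
  CO₂: 0 + 4(182.2) = 728.8
  H₂O: 0 + 5(182.2) = 911

1550 kmol/h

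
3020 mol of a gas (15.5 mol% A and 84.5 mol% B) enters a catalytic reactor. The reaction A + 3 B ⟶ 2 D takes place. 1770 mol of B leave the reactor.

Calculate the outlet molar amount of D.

For B: n = n₀ − 3ξ → 1770 = 2552 − 3ξ, giving ξ = 260.6 mol.
Outlet amounts (n = n₀ + ν ξ):
  A: 468.1 − 1(260.6) = 207.5
  B: 2552 − 3(260.6) = 1770
  D: 0 + 2(260.6) = 521.3

521 mol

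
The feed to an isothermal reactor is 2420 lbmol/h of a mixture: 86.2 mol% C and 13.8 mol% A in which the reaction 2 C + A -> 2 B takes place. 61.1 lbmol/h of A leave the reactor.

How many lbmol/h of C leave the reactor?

1540 lbmol/h

For A: n = n₀ − 1ξ → 61.1 = 334 − 1ξ, giving ξ = 272.9 lbmol/h.
Outlet amounts (n = n₀ + ν ξ):
  C: 2086 − 2(272.9) = 1540
  A: 334 − 1(272.9) = 61.1
  B: 0 + 2(272.9) = 545.7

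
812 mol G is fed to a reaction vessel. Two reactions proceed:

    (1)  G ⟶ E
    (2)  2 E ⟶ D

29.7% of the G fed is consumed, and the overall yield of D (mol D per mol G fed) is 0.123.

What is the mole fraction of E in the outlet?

0.0582

Conversion of G: G consumed = 1ξ₁ = 0.297 × 812 → ξ₁ = 241.2 mol.
Yield of D: 1ξ₂ / 812 = 0.123 → ξ₂ = 99.88 mol.
Outlet amounts (n = n₀ + Σ ν·ξ):
  G: 812 − 1(241.2) = 570.8
  E: 0 + 1(241.2) − 2(99.88) = 41.41
  D: 0 + 1(99.88) = 99.88
Total out = 712.1 mol; y_E = 41.41 / 712.1 = 0.05815.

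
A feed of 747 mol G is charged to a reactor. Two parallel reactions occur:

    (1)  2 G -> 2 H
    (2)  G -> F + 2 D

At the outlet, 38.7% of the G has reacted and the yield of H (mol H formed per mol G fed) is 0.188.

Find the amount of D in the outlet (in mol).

Yield of H: 2ξ₁ / 747 = 0.188 → ξ₁ = 70.22 mol.
Conversion of G: 2ξ₁ + 1ξ₂ = 0.387 × 747 = 289.1 → ξ₂ = 148.7 mol.
Outlet amounts (n = n₀ + Σ ν·ξ):
  G: 747 − 2(70.22) − 1(148.7) = 457.9
  H: 0 + 2(70.22) = 140.4
  F: 0 + 1(148.7) = 148.7
  D: 0 + 2(148.7) = 297.3

297 mol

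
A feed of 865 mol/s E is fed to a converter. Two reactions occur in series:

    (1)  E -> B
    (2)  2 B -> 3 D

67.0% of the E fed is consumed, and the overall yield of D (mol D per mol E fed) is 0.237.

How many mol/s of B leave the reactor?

Conversion of E: E consumed = 1ξ₁ = 0.67 × 865 → ξ₁ = 579.6 mol/s.
Yield of D: 3ξ₂ / 865 = 0.237 → ξ₂ = 68.33 mol/s.
Outlet amounts (n = n₀ + Σ ν·ξ):
  E: 865 − 1(579.6) = 285.4
  B: 0 + 1(579.6) − 2(68.33) = 442.9
  D: 0 + 3(68.33) = 205

443 mol/s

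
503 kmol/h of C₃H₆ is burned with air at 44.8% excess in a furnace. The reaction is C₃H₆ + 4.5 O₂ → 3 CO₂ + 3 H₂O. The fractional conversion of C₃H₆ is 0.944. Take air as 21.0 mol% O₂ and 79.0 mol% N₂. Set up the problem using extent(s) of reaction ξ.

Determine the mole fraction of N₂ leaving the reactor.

Stoichiometric O₂ = 4.5 × 503 = 2264 kmol/h; O₂ fed = 2264 × 1.448 = 3278 kmol/h.
N₂ fed = 3278 × 79/21 = 12330 kmol/h.
Fuel reacted = 0.944 × 503 → ξ = 474.8 kmol/h.
Outlet (n = n₀ + ν ξ):
  C₃H₆: 503 − 1(474.8) = 28.17
  O₂: 3278 − 4.5(474.8) = 1141
  N₂: 12330 (inert)
  CO₂: 0 + 3(474.8) = 1424
  H₂O: 0 + 3(474.8) = 1424
Total out = 16350 kmol/h; y_N₂ = 12330 / 16350 = 0.7542.

0.754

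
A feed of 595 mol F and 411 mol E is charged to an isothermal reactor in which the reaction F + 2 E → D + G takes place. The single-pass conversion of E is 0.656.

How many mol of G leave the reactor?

E reacted = 0.656 × 411 = 269.6 mol; ν_E = −2, so ξ = 269.6/2 = 134.8 mol.
Outlet amounts (n = n₀ + ν ξ):
  F: 595 − 1(134.8) = 460.2
  E: 411 − 2(134.8) = 141.4
  D: 0 + 1(134.8) = 134.8
  G: 0 + 1(134.8) = 134.8

135 mol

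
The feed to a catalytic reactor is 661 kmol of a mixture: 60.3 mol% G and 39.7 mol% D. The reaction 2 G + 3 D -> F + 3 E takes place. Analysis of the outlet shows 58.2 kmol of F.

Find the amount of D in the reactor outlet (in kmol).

87.8 kmol

For F: n = n₀ + 1ξ → 58.2 = 0 + 1ξ, giving ξ = 58.2 kmol.
Outlet amounts (n = n₀ + ν ξ):
  G: 398.6 − 2(58.2) = 282.2
  D: 262.4 − 3(58.2) = 87.82
  F: 0 + 1(58.2) = 58.2
  E: 0 + 3(58.2) = 174.6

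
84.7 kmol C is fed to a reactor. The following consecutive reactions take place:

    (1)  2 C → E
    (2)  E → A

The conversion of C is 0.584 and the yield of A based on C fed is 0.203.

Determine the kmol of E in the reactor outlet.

7.54 kmol

Conversion of C: C consumed = 2ξ₁ = 0.584 × 84.7 → ξ₁ = 24.73 kmol.
Yield of A: 1ξ₂ / 84.7 = 0.203 → ξ₂ = 17.19 kmol.
Outlet amounts (n = n₀ + Σ ν·ξ):
  C: 84.7 − 2(24.73) = 35.24
  E: 0 + 1(24.73) − 1(17.19) = 7.538
  A: 0 + 1(17.19) = 17.19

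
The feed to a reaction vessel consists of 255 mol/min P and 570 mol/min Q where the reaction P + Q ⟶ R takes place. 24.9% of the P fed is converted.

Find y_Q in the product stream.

P reacted = 0.249 × 255 = 63.49 mol/min; ν_P = −1, so ξ = 63.49/1 = 63.49 mol/min.
Outlet amounts (n = n₀ + ν ξ):
  P: 255 − 1(63.49) = 191.5
  Q: 570 − 1(63.49) = 506.5
  R: 0 + 1(63.49) = 63.49
Total out = 761.5 mol/min; y_Q = 506.5 / 761.5 = 0.6651.

0.665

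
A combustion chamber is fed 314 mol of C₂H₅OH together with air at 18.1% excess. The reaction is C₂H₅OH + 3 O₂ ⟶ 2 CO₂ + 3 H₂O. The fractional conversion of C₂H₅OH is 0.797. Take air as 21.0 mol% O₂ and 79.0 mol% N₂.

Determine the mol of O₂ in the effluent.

362 mol

Stoichiometric O₂ = 3 × 314 = 942 mol; O₂ fed = 942 × 1.181 = 1113 mol.
N₂ fed = 1113 × 79/21 = 4185 mol.
Fuel reacted = 0.797 × 314 → ξ = 250.3 mol.
Outlet (n = n₀ + ν ξ):
  C₂H₅OH: 314 − 1(250.3) = 63.74
  O₂: 1113 − 3(250.3) = 361.7
  N₂: 4185 (inert)
  CO₂: 0 + 2(250.3) = 500.5
  H₂O: 0 + 3(250.3) = 750.8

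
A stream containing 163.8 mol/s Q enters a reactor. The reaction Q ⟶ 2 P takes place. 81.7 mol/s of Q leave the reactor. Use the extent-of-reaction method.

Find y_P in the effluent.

0.668

For Q: n = n₀ − 1ξ → 81.7 = 163.8 − 1ξ, giving ξ = 82.1 mol/s.
Outlet amounts (n = n₀ + ν ξ):
  Q: 163.8 − 1(82.1) = 81.7
  P: 0 + 2(82.1) = 164.2
Total out = 245.9 mol/s; y_P = 164.2 / 245.9 = 0.6678.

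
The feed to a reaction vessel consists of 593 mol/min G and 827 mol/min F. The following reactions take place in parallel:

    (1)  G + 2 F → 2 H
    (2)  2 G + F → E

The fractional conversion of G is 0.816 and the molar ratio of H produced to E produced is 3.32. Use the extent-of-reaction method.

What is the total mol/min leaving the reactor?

Conversion of G: G consumed = 0.816 × 593 = 483.9 mol/min = 1ξ₁ + 2ξ₂.
Selectivity: 2ξ₁ / (1ξ₂) = 3.32 → ξ₁ = 1.66 ξ₂.
Substitute: (1·1.66 + 2) ξ₂ = 483.9 → ξ₂ = 132.2 mol/min, ξ₁ = 219.5 mol/min.
Outlet amounts (n = n₀ + Σ ν·ξ):
  G: 593 − 1(219.5) − 2(132.2) = 109.1
  F: 827 − 2(219.5) − 1(132.2) = 255.9
  H: 0 + 2(219.5) = 438.9
  E: 0 + 1(132.2) = 132.2
Total out = 109.1 + 255.9 + 438.9 + 132.2 = 936.1 mol/min.

936 mol/min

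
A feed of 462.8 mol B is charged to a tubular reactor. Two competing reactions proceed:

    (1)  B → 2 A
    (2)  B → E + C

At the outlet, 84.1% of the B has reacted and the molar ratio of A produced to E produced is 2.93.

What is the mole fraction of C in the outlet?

0.185

Conversion of B: B consumed = 0.841 × 462.8 = 389.2 mol = 1ξ₁ + 1ξ₂.
Selectivity: 2ξ₁ / (1ξ₂) = 2.93 → ξ₁ = 1.465 ξ₂.
Substitute: (1·1.465 + 1) ξ₂ = 389.2 → ξ₂ = 157.9 mol, ξ₁ = 231.3 mol.
Outlet amounts (n = n₀ + Σ ν·ξ):
  B: 462.8 − 1(231.3) − 1(157.9) = 73.59
  A: 0 + 2(231.3) = 462.6
  E: 0 + 1(157.9) = 157.9
  C: 0 + 1(157.9) = 157.9
Total out = 852 mol; y_C = 157.9 / 852 = 0.1853.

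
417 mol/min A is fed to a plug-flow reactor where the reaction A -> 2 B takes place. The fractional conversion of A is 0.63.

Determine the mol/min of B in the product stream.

525 mol/min

A reacted = 0.63 × 417 = 262.7 mol/min; ν_A = −1, so ξ = 262.7/1 = 262.7 mol/min.
Outlet amounts (n = n₀ + ν ξ):
  A: 417 − 1(262.7) = 154.3
  B: 0 + 2(262.7) = 525.4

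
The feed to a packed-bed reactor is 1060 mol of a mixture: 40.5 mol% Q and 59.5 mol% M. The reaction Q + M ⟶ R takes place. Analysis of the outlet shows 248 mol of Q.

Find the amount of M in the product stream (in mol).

For Q: n = n₀ − 1ξ → 248 = 429.3 − 1ξ, giving ξ = 181.3 mol.
Outlet amounts (n = n₀ + ν ξ):
  Q: 429.3 − 1(181.3) = 248
  M: 630.7 − 1(181.3) = 449.4
  R: 0 + 1(181.3) = 181.3

449 mol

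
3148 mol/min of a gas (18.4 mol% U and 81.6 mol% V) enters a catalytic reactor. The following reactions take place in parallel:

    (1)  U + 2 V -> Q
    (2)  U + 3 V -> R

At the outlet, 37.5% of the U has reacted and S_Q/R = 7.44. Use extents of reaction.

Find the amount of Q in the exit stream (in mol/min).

Conversion of U: U consumed = 0.375 × 579.2 = 217.2 mol/min = 1ξ₁ + 1ξ₂.
Selectivity: 1ξ₁ / (1ξ₂) = 7.44 → ξ₁ = 7.44 ξ₂.
Substitute: (1·7.44 + 1) ξ₂ = 217.2 → ξ₂ = 25.74 mol/min, ξ₁ = 191.5 mol/min.
Outlet amounts (n = n₀ + Σ ν·ξ):
  U: 579.2 − 1(191.5) − 1(25.74) = 362
  V: 2569 − 2(191.5) − 3(25.74) = 2109
  Q: 0 + 1(191.5) = 191.5
  R: 0 + 1(25.74) = 25.74

191 mol/min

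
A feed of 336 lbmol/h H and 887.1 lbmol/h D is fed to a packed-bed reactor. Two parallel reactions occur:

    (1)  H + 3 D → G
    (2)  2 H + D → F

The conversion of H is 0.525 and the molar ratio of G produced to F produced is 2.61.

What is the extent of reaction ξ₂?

Conversion of H: H consumed = 0.525 × 336 = 176.4 lbmol/h = 1ξ₁ + 2ξ₂.
Selectivity: 1ξ₁ / (1ξ₂) = 2.61 → ξ₁ = 2.61 ξ₂.
Substitute: (1·2.61 + 2) ξ₂ = 176.4 → ξ₂ = 38.26 lbmol/h, ξ₁ = 99.87 lbmol/h.
Outlet amounts (n = n₀ + Σ ν·ξ):
  H: 336 − 1(99.87) − 2(38.26) = 159.6
  D: 887.1 − 3(99.87) − 1(38.26) = 549.2
  G: 0 + 1(99.87) = 99.87
  F: 0 + 1(38.26) = 38.26

ξ₂ = 38.3 lbmol/h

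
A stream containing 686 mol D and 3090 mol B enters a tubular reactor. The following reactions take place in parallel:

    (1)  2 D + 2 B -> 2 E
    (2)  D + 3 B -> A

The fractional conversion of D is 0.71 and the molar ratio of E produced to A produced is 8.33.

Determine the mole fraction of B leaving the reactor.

Conversion of D: D consumed = 0.71 × 686 = 487.1 mol = 2ξ₁ + 1ξ₂.
Selectivity: 2ξ₁ / (1ξ₂) = 8.33 → ξ₁ = 4.165 ξ₂.
Substitute: (2·4.165 + 1) ξ₂ = 487.1 → ξ₂ = 52.2 mol, ξ₁ = 217.4 mol.
Outlet amounts (n = n₀ + Σ ν·ξ):
  D: 686 − 2(217.4) − 1(52.2) = 198.9
  B: 3090 − 2(217.4) − 3(52.2) = 2499
  E: 0 + 2(217.4) = 434.9
  A: 0 + 1(52.2) = 52.2
Total out = 3185 mol; y_B = 2499 / 3185 = 0.7846.

0.785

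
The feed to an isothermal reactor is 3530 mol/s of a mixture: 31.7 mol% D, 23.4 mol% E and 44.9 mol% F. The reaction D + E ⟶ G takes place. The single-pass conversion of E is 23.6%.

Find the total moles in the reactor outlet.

E reacted = 0.236 × 826 = 194.9 mol/s; ν_E = −1, so ξ = 194.9/1 = 194.9 mol/s.
Outlet amounts (n = n₀ + ν ξ):
  D: 1119 − 1(194.9) = 924.1
  E: 826 − 1(194.9) = 631.1
  G: 0 + 1(194.9) = 194.9
  F: 1585 (inert)
Total out = 924.1 + 631.1 + 194.9 + 1585 = 3335 mol/s.

3340 mol/s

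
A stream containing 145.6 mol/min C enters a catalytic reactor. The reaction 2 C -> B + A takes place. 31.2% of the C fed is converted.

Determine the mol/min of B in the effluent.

22.7 mol/min

C reacted = 0.312 × 145.6 = 45.43 mol/min; ν_C = −2, so ξ = 45.43/2 = 22.71 mol/min.
Outlet amounts (n = n₀ + ν ξ):
  C: 145.6 − 2(22.71) = 100.2
  B: 0 + 1(22.71) = 22.71
  A: 0 + 1(22.71) = 22.71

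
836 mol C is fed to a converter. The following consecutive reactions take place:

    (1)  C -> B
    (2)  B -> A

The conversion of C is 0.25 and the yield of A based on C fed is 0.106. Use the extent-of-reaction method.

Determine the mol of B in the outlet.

120 mol

Conversion of C: C consumed = 1ξ₁ = 0.25 × 836 → ξ₁ = 209 mol.
Yield of A: 1ξ₂ / 836 = 0.106 → ξ₂ = 88.62 mol.
Outlet amounts (n = n₀ + Σ ν·ξ):
  C: 836 − 1(209) = 627
  B: 0 + 1(209) − 1(88.62) = 120.4
  A: 0 + 1(88.62) = 88.62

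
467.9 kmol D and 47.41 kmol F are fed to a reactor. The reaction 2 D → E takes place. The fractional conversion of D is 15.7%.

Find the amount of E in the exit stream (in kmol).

D reacted = 0.157 × 467.9 = 73.46 kmol; ν_D = −2, so ξ = 73.46/2 = 36.73 kmol.
Outlet amounts (n = n₀ + ν ξ):
  D: 467.9 − 2(36.73) = 394.4
  E: 0 + 1(36.73) = 36.73
  F: 47.41 (inert)

36.7 kmol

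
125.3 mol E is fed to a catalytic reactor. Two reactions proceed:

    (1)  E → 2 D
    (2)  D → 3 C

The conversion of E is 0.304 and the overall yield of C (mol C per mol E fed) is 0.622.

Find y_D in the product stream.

0.233

Conversion of E: E consumed = 1ξ₁ = 0.304 × 125.3 → ξ₁ = 38.09 mol.
Yield of C: 3ξ₂ / 125.3 = 0.622 → ξ₂ = 25.98 mol.
Outlet amounts (n = n₀ + Σ ν·ξ):
  E: 125.3 − 1(38.09) = 87.21
  D: 0 + 2(38.09) − 1(25.98) = 50.2
  C: 0 + 3(25.98) = 77.94
Total out = 215.3 mol; y_D = 50.2 / 215.3 = 0.2331.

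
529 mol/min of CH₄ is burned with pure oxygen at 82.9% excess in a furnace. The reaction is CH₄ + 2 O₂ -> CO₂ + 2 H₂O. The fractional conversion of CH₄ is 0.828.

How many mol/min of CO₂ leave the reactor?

438 mol/min

Stoichiometric O₂ = 2 × 529 = 1058 mol/min; O₂ fed = 1058 × 1.829 = 1935 mol/min.
Fuel reacted = 0.828 × 529 → ξ = 438 mol/min.
Outlet (n = n₀ + ν ξ):
  CH₄: 529 − 1(438) = 90.99
  O₂: 1935 − 2(438) = 1059
  CO₂: 0 + 1(438) = 438
  H₂O: 0 + 2(438) = 876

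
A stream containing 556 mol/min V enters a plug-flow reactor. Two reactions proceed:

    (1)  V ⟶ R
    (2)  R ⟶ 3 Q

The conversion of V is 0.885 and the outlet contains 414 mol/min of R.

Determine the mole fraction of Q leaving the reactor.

0.329

Conversion of V: V consumed = 1ξ₁ = 0.885 × 556 → ξ₁ = 492.1 mol/min.
R balance: n_R = 0 + 1ξ₁ − 1ξ₂ = 414 → ξ₂ = (1·492.1 − 414)/1 = 78.06 mol/min.
Outlet amounts (n = n₀ + Σ ν·ξ):
  V: 556 − 1(492.1) = 63.94
  R: 0 + 1(492.1) − 1(78.06) = 414
  Q: 0 + 3(78.06) = 234.2
Total out = 712.1 mol/min; y_Q = 234.2 / 712.1 = 0.3288.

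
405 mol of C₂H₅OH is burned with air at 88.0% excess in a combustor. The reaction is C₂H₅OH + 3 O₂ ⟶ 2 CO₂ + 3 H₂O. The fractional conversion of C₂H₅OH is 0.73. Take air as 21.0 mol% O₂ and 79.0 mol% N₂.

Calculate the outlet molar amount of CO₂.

Stoichiometric O₂ = 3 × 405 = 1215 mol; O₂ fed = 1215 × 1.880 = 2284 mol.
N₂ fed = 2284 × 79/21 = 8593 mol.
Fuel reacted = 0.73 × 405 → ξ = 295.6 mol.
Outlet (n = n₀ + ν ξ):
  C₂H₅OH: 405 − 1(295.6) = 109.4
  O₂: 2284 − 3(295.6) = 1397
  N₂: 8593 (inert)
  CO₂: 0 + 2(295.6) = 591.3
  H₂O: 0 + 3(295.6) = 886.9

591 mol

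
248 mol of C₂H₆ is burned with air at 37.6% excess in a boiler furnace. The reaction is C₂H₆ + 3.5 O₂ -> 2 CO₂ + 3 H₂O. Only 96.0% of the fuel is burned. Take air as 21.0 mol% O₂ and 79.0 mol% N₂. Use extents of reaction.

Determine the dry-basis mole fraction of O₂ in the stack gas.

Stoichiometric O₂ = 3.5 × 248 = 868 mol; O₂ fed = 868 × 1.376 = 1194 mol.
N₂ fed = 1194 × 79/21 = 4493 mol.
Fuel reacted = 0.96 × 248 → ξ = 238.1 mol.
Outlet (n = n₀ + ν ξ):
  C₂H₆: 248 − 1(238.1) = 9.92
  O₂: 1194 − 3.5(238.1) = 361.1
  N₂: 4493 (inert)
  CO₂: 0 + 2(238.1) = 476.2
  H₂O: 0 + 3(238.1) = 714.2
Dry total = 5340 mol; y_O₂ (dry) = 361.1 / 5340 = 0.06762.

0.0676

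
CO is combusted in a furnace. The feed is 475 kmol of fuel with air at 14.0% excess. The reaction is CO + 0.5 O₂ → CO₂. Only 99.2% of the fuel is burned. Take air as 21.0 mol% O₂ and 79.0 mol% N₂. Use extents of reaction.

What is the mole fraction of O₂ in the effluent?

0.023

Stoichiometric O₂ = 0.5 × 475 = 237.5 kmol; O₂ fed = 237.5 × 1.140 = 270.8 kmol.
N₂ fed = 270.8 × 79/21 = 1019 kmol.
Fuel reacted = 0.992 × 475 → ξ = 471.2 kmol.
Outlet (n = n₀ + ν ξ):
  CO: 475 − 1(471.2) = 3.8
  O₂: 270.8 − 0.5(471.2) = 35.15
  N₂: 1019 (inert)
  CO₂: 0 + 1(471.2) = 471.2
Total out = 1529 kmol; y_O₂ = 35.15 / 1529 = 0.02299.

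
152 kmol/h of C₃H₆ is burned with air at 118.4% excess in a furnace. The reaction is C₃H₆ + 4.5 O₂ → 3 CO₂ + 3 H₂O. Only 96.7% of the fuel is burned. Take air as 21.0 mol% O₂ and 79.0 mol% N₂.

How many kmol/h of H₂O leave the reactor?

Stoichiometric O₂ = 4.5 × 152 = 684 kmol/h; O₂ fed = 684 × 2.184 = 1494 kmol/h.
N₂ fed = 1494 × 79/21 = 5620 kmol/h.
Fuel reacted = 0.967 × 152 → ξ = 147 kmol/h.
Outlet (n = n₀ + ν ξ):
  C₃H₆: 152 − 1(147) = 5.016
  O₂: 1494 − 4.5(147) = 832.4
  N₂: 5620 (inert)
  CO₂: 0 + 3(147) = 441
  H₂O: 0 + 3(147) = 441

441 kmol/h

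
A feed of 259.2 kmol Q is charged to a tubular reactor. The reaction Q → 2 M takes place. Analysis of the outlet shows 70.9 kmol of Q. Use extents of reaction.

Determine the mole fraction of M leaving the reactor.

For Q: n = n₀ − 1ξ → 70.9 = 259.2 − 1ξ, giving ξ = 188.3 kmol.
Outlet amounts (n = n₀ + ν ξ):
  Q: 259.2 − 1(188.3) = 70.9
  M: 0 + 2(188.3) = 376.6
Total out = 447.5 kmol; y_M = 376.6 / 447.5 = 0.8416.

0.842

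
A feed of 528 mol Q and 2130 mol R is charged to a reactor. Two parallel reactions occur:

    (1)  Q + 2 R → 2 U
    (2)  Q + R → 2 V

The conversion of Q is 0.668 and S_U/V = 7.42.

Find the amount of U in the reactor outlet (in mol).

Conversion of Q: Q consumed = 0.668 × 528 = 352.7 mol = 1ξ₁ + 1ξ₂.
Selectivity: 2ξ₁ / (2ξ₂) = 7.42 → ξ₁ = 7.42 ξ₂.
Substitute: (1·7.42 + 1) ξ₂ = 352.7 → ξ₂ = 41.89 mol, ξ₁ = 310.8 mol.
Outlet amounts (n = n₀ + Σ ν·ξ):
  Q: 528 − 1(310.8) − 1(41.89) = 175.3
  R: 2130 − 2(310.8) − 1(41.89) = 1466
  U: 0 + 2(310.8) = 621.6
  V: 0 + 2(41.89) = 83.78

622 mol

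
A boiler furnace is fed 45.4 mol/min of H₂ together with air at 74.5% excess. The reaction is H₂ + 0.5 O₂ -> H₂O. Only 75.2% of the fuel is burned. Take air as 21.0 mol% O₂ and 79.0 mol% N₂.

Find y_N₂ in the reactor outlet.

Stoichiometric O₂ = 0.5 × 45.4 = 22.7 mol/min; O₂ fed = 22.7 × 1.745 = 39.61 mol/min.
N₂ fed = 39.61 × 79/21 = 149 mol/min.
Fuel reacted = 0.752 × 45.4 → ξ = 34.14 mol/min.
Outlet (n = n₀ + ν ξ):
  H₂: 45.4 − 1(34.14) = 11.26
  O₂: 39.61 − 0.5(34.14) = 22.54
  N₂: 149 (inert)
  H₂O: 0 + 1(34.14) = 34.14
Total out = 217 mol/min; y_N₂ = 149 / 217 = 0.6868.

0.687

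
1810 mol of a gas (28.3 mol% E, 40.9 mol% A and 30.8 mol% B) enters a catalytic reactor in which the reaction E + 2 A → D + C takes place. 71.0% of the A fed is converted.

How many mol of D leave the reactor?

263 mol

A reacted = 0.71 × 740.3 = 525.6 mol; ν_A = −2, so ξ = 525.6/2 = 262.8 mol.
Outlet amounts (n = n₀ + ν ξ):
  E: 512.2 − 1(262.8) = 249.4
  A: 740.3 − 2(262.8) = 214.7
  D: 0 + 1(262.8) = 262.8
  C: 0 + 1(262.8) = 262.8
  B: 557.5 (inert)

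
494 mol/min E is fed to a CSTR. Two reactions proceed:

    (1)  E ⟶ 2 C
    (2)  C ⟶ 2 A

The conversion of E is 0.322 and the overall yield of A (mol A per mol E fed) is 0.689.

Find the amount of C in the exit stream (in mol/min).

148 mol/min

Conversion of E: E consumed = 1ξ₁ = 0.322 × 494 → ξ₁ = 159.1 mol/min.
Yield of A: 2ξ₂ / 494 = 0.689 → ξ₂ = 170.2 mol/min.
Outlet amounts (n = n₀ + Σ ν·ξ):
  E: 494 − 1(159.1) = 334.9
  C: 0 + 2(159.1) − 1(170.2) = 148
  A: 0 + 2(170.2) = 340.4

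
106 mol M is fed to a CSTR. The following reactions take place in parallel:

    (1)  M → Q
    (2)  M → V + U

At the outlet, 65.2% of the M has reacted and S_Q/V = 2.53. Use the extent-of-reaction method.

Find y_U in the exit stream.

Conversion of M: M consumed = 0.652 × 106 = 69.11 mol = 1ξ₁ + 1ξ₂.
Selectivity: 1ξ₁ / (1ξ₂) = 2.53 → ξ₁ = 2.53 ξ₂.
Substitute: (1·2.53 + 1) ξ₂ = 69.11 → ξ₂ = 19.58 mol, ξ₁ = 49.53 mol.
Outlet amounts (n = n₀ + Σ ν·ξ):
  M: 106 − 1(49.53) − 1(19.58) = 36.89
  Q: 0 + 1(49.53) = 49.53
  V: 0 + 1(19.58) = 19.58
  U: 0 + 1(19.58) = 19.58
Total out = 125.6 mol; y_U = 19.58 / 125.6 = 0.1559.

0.156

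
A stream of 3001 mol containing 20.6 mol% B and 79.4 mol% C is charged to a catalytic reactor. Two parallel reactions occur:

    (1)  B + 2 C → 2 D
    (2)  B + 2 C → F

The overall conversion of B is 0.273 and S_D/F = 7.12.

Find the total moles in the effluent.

2800 mol

Conversion of B: B consumed = 0.273 × 618.2 = 168.8 mol = 1ξ₁ + 1ξ₂.
Selectivity: 2ξ₁ / (1ξ₂) = 7.12 → ξ₁ = 3.56 ξ₂.
Substitute: (1·3.56 + 1) ξ₂ = 168.8 → ξ₂ = 37.01 mol, ξ₁ = 131.8 mol.
Outlet amounts (n = n₀ + Σ ν·ξ):
  B: 618.2 − 1(131.8) − 1(37.01) = 449.4
  C: 2383 − 2(131.8) − 2(37.01) = 2045
  D: 0 + 2(131.8) = 263.5
  F: 0 + 1(37.01) = 37.01
Total out = 449.4 + 2045 + 263.5 + 37.01 = 2795 mol.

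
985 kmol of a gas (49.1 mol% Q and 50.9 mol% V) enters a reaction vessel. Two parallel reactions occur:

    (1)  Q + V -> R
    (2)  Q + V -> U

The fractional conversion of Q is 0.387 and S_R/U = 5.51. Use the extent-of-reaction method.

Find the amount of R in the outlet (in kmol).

Conversion of Q: Q consumed = 0.387 × 483.6 = 187.2 kmol = 1ξ₁ + 1ξ₂.
Selectivity: 1ξ₁ / (1ξ₂) = 5.51 → ξ₁ = 5.51 ξ₂.
Substitute: (1·5.51 + 1) ξ₂ = 187.2 → ξ₂ = 28.75 kmol, ξ₁ = 158.4 kmol.
Outlet amounts (n = n₀ + Σ ν·ξ):
  Q: 483.6 − 1(158.4) − 1(28.75) = 296.5
  V: 501.4 − 1(158.4) − 1(28.75) = 314.2
  R: 0 + 1(158.4) = 158.4
  U: 0 + 1(28.75) = 28.75

158 kmol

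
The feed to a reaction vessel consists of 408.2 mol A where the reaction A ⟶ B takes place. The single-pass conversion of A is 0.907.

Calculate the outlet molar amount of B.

A reacted = 0.907 × 408.2 = 370.2 mol; ν_A = −1, so ξ = 370.2/1 = 370.2 mol.
Outlet amounts (n = n₀ + ν ξ):
  A: 408.2 − 1(370.2) = 37.96
  B: 0 + 1(370.2) = 370.2

370 mol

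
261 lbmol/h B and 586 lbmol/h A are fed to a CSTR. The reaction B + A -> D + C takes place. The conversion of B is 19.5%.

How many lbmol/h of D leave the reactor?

50.9 lbmol/h

B reacted = 0.195 × 261 = 50.9 lbmol/h; ν_B = −1, so ξ = 50.9/1 = 50.9 lbmol/h.
Outlet amounts (n = n₀ + ν ξ):
  B: 261 − 1(50.9) = 210.1
  A: 586 − 1(50.9) = 535.1
  D: 0 + 1(50.9) = 50.9
  C: 0 + 1(50.9) = 50.9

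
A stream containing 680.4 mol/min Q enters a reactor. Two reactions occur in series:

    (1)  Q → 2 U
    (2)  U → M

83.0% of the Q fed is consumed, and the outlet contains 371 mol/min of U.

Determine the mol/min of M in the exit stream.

758 mol/min

Conversion of Q: Q consumed = 1ξ₁ = 0.83 × 680.4 → ξ₁ = 564.7 mol/min.
U balance: n_U = 0 + 2ξ₁ − 1ξ₂ = 371 → ξ₂ = (2·564.7 − 371)/1 = 758.5 mol/min.
Outlet amounts (n = n₀ + Σ ν·ξ):
  Q: 680.4 − 1(564.7) = 115.7
  U: 0 + 2(564.7) − 1(758.5) = 371
  M: 0 + 1(758.5) = 758.5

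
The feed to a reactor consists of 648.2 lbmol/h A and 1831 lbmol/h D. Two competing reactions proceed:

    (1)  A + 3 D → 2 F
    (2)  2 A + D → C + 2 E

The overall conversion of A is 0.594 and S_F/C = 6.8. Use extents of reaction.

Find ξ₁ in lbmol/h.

Conversion of A: A consumed = 0.594 × 648.2 = 385 lbmol/h = 1ξ₁ + 2ξ₂.
Selectivity: 2ξ₁ / (1ξ₂) = 6.8 → ξ₁ = 3.4 ξ₂.
Substitute: (1·3.4 + 2) ξ₂ = 385 → ξ₂ = 71.3 lbmol/h, ξ₁ = 242.4 lbmol/h.
Outlet amounts (n = n₀ + Σ ν·ξ):
  A: 648.2 − 1(242.4) − 2(71.3) = 263.2
  D: 1831 − 3(242.4) − 1(71.3) = 1032
  F: 0 + 2(242.4) = 484.9
  C: 0 + 1(71.3) = 71.3
  E: 0 + 2(71.3) = 142.6

ξ₁ = 242 lbmol/h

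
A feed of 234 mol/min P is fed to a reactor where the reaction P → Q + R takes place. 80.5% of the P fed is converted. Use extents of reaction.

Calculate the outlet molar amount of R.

188 mol/min

P reacted = 0.805 × 234 = 188.4 mol/min; ν_P = −1, so ξ = 188.4/1 = 188.4 mol/min.
Outlet amounts (n = n₀ + ν ξ):
  P: 234 − 1(188.4) = 45.63
  Q: 0 + 1(188.4) = 188.4
  R: 0 + 1(188.4) = 188.4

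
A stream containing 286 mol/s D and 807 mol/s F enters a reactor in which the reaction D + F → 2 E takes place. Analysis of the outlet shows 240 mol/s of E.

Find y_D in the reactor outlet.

For E: n = n₀ + 2ξ → 240 = 0 + 2ξ, giving ξ = 120 mol/s.
Outlet amounts (n = n₀ + ν ξ):
  D: 286 − 1(120) = 166
  F: 807 − 1(120) = 687
  E: 0 + 2(120) = 240
Total out = 1093 mol/s; y_D = 166 / 1093 = 0.1519.

0.152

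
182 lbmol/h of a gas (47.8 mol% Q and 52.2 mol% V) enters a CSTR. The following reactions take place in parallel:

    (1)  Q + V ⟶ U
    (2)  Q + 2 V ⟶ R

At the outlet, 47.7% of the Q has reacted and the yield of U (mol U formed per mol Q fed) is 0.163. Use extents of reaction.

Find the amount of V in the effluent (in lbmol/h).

Yield of U: 1ξ₁ / 87 = 0.163 → ξ₁ = 14.18 lbmol/h.
Conversion of Q: 1ξ₁ + 1ξ₂ = 0.477 × 87 = 41.5 → ξ₂ = 27.32 lbmol/h.
Outlet amounts (n = n₀ + Σ ν·ξ):
  Q: 87 − 1(14.18) − 1(27.32) = 45.5
  V: 95 − 1(14.18) − 2(27.32) = 26.19
  U: 0 + 1(14.18) = 14.18
  R: 0 + 1(27.32) = 27.32

26.2 lbmol/h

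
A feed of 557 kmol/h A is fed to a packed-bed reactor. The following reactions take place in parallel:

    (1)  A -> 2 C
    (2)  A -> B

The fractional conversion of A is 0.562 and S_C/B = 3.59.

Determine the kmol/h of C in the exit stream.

402 kmol/h

Conversion of A: A consumed = 0.562 × 557 = 313 kmol/h = 1ξ₁ + 1ξ₂.
Selectivity: 2ξ₁ / (1ξ₂) = 3.59 → ξ₁ = 1.795 ξ₂.
Substitute: (1·1.795 + 1) ξ₂ = 313 → ξ₂ = 112 kmol/h, ξ₁ = 201 kmol/h.
Outlet amounts (n = n₀ + Σ ν·ξ):
  A: 557 − 1(201) − 1(112) = 244
  C: 0 + 2(201) = 402.1
  B: 0 + 1(112) = 112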